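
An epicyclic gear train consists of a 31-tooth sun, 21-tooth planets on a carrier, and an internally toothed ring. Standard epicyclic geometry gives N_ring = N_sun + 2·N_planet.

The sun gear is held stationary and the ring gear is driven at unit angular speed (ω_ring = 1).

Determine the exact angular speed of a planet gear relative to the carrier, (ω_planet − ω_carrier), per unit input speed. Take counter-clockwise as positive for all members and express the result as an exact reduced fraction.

2263/2184

N_ring = 31 + 2·21 = 73
31(ω_s−ω_c) = −73(ω_r−ω_c),  ω_s=0, ω_r=1
31(0−ω_c) = −73(1−ω_c)  ⇒  104ω_c = 73  ⇒  ω_c = 73/104
sun–planet: 31·(0−73/104) = −21·(ω_p−ω_c)  ⇒  ω_p−ω_c = −(31/21)·(-73/104) = 2263/2184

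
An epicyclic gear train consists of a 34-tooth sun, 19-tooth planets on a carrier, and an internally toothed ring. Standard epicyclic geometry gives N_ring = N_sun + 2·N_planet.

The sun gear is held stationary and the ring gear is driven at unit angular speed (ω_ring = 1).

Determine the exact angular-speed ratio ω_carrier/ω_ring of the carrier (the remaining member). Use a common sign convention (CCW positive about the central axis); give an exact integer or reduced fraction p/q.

36/53

N_ring = 34 + 2·19 = 72
34(ω_s−ω_c) = −72(ω_r−ω_c),  ω_s=0, ω_r=1
34(0−ω_c) = −72(1−ω_c)  ⇒  106ω_c = 72  ⇒  ω_c = 36/53
ω_c/ω_r = 36/53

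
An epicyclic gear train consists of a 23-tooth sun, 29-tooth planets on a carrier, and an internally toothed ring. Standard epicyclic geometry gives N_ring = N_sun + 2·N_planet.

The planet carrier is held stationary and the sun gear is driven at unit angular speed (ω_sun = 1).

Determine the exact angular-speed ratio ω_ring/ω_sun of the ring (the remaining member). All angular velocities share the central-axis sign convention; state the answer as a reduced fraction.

N_ring = 23 + 2·29 = 81
23(ω_s−ω_c) = −81(ω_r−ω_c),  ω_c=0, ω_s=1
ω_r = 0 − (23/81)(1−0) = -23/81
ω_r/ω_s = -23/81

-23/81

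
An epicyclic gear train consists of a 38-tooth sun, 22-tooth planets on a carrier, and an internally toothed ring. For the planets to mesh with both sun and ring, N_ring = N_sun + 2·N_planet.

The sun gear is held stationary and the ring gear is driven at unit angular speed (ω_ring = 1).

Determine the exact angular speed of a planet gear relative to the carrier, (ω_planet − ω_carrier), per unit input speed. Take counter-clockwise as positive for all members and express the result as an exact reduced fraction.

779/660

N_ring = 38 + 2·22 = 82
38(ω_s−ω_c) = −82(ω_r−ω_c),  ω_s=0, ω_r=1
38(0−ω_c) = −82(1−ω_c)  ⇒  120ω_c = 82  ⇒  ω_c = 41/60
sun–planet: 38·(0−41/60) = −22·(ω_p−ω_c)  ⇒  ω_p−ω_c = −(38/22)·(-41/60) = 779/660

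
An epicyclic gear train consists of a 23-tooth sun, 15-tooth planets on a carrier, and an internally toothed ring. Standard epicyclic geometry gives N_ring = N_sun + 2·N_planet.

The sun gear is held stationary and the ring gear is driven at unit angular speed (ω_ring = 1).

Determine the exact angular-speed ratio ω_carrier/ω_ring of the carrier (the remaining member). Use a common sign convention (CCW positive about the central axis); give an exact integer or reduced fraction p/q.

N_ring = 23 + 2·15 = 53
23(ω_s−ω_c) = −53(ω_r−ω_c),  ω_s=0, ω_r=1
23(0−ω_c) = −53(1−ω_c)  ⇒  76ω_c = 53  ⇒  ω_c = 53/76
ω_c/ω_r = 53/76

53/76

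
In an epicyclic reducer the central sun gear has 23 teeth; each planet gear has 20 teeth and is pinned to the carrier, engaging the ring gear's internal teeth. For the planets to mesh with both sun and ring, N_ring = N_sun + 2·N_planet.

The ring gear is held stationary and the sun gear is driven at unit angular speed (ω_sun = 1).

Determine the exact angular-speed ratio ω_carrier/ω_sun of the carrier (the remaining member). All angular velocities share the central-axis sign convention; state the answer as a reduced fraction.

N_ring = 23 + 2·20 = 63
23(ω_s−ω_c) = −63(ω_r−ω_c),  ω_r=0, ω_s=1
23(1−ω_c) = −63(0−ω_c)  ⇒  86ω_c = 23  ⇒  ω_c = 23/86
ω_c/ω_s = 23/86

23/86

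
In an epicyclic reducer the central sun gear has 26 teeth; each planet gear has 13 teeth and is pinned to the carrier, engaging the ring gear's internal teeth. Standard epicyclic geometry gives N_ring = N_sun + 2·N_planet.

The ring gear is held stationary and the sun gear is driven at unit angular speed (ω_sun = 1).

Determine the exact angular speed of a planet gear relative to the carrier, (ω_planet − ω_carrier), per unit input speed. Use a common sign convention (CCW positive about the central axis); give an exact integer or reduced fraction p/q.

N_ring = 26 + 2·13 = 52
26(ω_s−ω_c) = −52(ω_r−ω_c),  ω_r=0, ω_s=1
26(1−ω_c) = −52(0−ω_c)  ⇒  78ω_c = 26  ⇒  ω_c = 1/3
sun–planet: 26·(1−1/3) = −13·(ω_p−ω_c)  ⇒  ω_p−ω_c = −(26/13)·(2/3) = -4/3

-4/3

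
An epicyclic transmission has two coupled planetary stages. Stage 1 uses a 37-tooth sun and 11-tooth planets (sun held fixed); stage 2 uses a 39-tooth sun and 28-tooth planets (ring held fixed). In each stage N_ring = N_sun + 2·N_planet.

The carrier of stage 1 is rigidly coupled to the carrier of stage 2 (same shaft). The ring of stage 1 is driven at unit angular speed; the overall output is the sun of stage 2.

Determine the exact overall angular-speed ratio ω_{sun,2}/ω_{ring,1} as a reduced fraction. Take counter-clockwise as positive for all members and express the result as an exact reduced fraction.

Stage 1: N_ring = 37 + 2·11 = 59
Stage 1: 37(ω_s−ω_c) = −59(ω_r−ω_c),  ω_s=0, ω_r=1
Stage 1: 37(0−ω_c) = −59(1−ω_c)  ⇒  96ω_c = 59  ⇒  ω_c = 59/96
  ⇒ ω_c¹/ω_r¹ = 59/96
Stage 2: N_ring = 39 + 2·28 = 95
Stage 2: 39(ω_s−ω_c) = −95(ω_r−ω_c),  ω_r=0, ω_c=1
Stage 2: ω_s = 1 − (95/39)(0−1) = 134/39
  ⇒ ω_s²/ω_c² = 134/39
Coupling ω_c² = ω_c¹ ⇒ overall = 59/96 × 134/39 = 3953/1872

3953/1872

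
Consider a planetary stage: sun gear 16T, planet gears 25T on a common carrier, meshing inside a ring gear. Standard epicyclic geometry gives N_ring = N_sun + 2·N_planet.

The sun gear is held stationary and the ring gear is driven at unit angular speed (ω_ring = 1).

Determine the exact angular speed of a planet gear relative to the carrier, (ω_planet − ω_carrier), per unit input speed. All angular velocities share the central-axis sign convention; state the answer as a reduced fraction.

N_ring = 16 + 2·25 = 66
16(ω_s−ω_c) = −66(ω_r−ω_c),  ω_s=0, ω_r=1
16(0−ω_c) = −66(1−ω_c)  ⇒  82ω_c = 66  ⇒  ω_c = 33/41
sun–planet: 16·(0−33/41) = −25·(ω_p−ω_c)  ⇒  ω_p−ω_c = −(16/25)·(-33/41) = 528/1025

528/1025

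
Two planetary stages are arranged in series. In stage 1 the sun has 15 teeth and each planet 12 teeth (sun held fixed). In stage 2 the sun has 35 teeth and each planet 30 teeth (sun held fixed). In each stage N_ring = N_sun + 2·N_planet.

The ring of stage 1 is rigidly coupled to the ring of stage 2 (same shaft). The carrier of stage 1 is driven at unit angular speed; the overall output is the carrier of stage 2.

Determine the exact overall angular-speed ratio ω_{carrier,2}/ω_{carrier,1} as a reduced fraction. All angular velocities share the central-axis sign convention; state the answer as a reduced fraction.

171/169

Stage 1: N_ring = 15 + 2·12 = 39
Stage 1: 15(ω_s−ω_c) = −39(ω_r−ω_c),  ω_s=0, ω_c=1
Stage 1: ω_r = 1 − (15/39)(0−1) = 18/13
  ⇒ ω_r¹/ω_c¹ = 18/13
Stage 2: N_ring = 35 + 2·30 = 95
Stage 2: 35(ω_s−ω_c) = −95(ω_r−ω_c),  ω_s=0, ω_r=1
Stage 2: 35(0−ω_c) = −95(1−ω_c)  ⇒  130ω_c = 95  ⇒  ω_c = 19/26
  ⇒ ω_c²/ω_r² = 19/26
Coupling ω_r² = ω_r¹ ⇒ overall = 18/13 × 19/26 = 171/169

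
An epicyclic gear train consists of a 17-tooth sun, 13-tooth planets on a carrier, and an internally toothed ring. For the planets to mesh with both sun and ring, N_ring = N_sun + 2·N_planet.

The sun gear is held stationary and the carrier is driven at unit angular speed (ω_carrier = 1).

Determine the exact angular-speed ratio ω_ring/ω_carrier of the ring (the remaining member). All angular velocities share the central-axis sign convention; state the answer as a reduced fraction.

N_ring = 17 + 2·13 = 43
17(ω_s−ω_c) = −43(ω_r−ω_c),  ω_s=0, ω_c=1
ω_r = 1 − (17/43)(0−1) = 60/43
ω_r/ω_c = 60/43

60/43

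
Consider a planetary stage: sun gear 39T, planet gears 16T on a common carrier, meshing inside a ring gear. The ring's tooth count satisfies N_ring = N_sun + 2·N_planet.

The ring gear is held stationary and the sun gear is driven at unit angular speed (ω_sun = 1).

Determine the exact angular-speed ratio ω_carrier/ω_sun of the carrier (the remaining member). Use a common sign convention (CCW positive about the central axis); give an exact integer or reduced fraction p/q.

39/110

N_ring = 39 + 2·16 = 71
39(ω_s−ω_c) = −71(ω_r−ω_c),  ω_r=0, ω_s=1
39(1−ω_c) = −71(0−ω_c)  ⇒  110ω_c = 39  ⇒  ω_c = 39/110
ω_c/ω_s = 39/110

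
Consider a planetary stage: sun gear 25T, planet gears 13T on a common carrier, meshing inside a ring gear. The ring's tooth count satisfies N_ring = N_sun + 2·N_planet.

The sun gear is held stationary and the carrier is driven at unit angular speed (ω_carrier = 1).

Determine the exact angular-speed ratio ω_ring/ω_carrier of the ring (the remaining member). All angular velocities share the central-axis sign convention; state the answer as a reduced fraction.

N_ring = 25 + 2·13 = 51
25(ω_s−ω_c) = −51(ω_r−ω_c),  ω_s=0, ω_c=1
ω_r = 1 − (25/51)(0−1) = 76/51
ω_r/ω_c = 76/51

76/51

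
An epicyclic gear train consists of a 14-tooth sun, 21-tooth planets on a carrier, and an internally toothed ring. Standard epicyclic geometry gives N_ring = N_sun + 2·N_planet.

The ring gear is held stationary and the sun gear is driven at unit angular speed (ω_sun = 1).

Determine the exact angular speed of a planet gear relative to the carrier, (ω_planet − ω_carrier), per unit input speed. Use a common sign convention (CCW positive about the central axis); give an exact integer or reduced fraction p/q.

-8/15

N_ring = 14 + 2·21 = 56
14(ω_s−ω_c) = −56(ω_r−ω_c),  ω_r=0, ω_s=1
14(1−ω_c) = −56(0−ω_c)  ⇒  70ω_c = 14  ⇒  ω_c = 1/5
sun–planet: 14·(1−1/5) = −21·(ω_p−ω_c)  ⇒  ω_p−ω_c = −(14/21)·(4/5) = -8/15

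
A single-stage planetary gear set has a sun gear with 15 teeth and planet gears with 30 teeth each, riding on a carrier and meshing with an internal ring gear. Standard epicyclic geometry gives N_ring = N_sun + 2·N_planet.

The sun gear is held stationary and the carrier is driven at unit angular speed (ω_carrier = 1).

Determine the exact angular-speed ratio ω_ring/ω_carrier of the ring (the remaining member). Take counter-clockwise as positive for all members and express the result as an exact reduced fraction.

6/5

N_ring = 15 + 2·30 = 75
15(ω_s−ω_c) = −75(ω_r−ω_c),  ω_s=0, ω_c=1
ω_r = 1 − (15/75)(0−1) = 6/5
ω_r/ω_c = 6/5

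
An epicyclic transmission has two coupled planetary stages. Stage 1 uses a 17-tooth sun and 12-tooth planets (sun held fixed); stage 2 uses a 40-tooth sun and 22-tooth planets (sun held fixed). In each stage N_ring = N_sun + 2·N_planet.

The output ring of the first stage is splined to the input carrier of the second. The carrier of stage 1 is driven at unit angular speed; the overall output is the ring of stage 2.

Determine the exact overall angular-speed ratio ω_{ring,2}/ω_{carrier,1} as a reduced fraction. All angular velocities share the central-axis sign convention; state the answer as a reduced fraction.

1798/861

Stage 1: N_ring = 17 + 2·12 = 41
Stage 1: 17(ω_s−ω_c) = −41(ω_r−ω_c),  ω_s=0, ω_c=1
Stage 1: ω_r = 1 − (17/41)(0−1) = 58/41
  ⇒ ω_r¹/ω_c¹ = 58/41
Stage 2: N_ring = 40 + 2·22 = 84
Stage 2: 40(ω_s−ω_c) = −84(ω_r−ω_c),  ω_s=0, ω_c=1
Stage 2: ω_r = 1 − (40/84)(0−1) = 31/21
  ⇒ ω_r²/ω_c² = 31/21
Coupling ω_c² = ω_r¹ ⇒ overall = 58/41 × 31/21 = 1798/861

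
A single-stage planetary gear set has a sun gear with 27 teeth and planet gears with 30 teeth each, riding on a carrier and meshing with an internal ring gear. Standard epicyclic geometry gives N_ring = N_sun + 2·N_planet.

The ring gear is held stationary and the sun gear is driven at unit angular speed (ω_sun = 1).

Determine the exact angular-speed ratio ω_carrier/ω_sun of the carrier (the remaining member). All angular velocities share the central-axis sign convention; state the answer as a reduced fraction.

N_ring = 27 + 2·30 = 87
27(ω_s−ω_c) = −87(ω_r−ω_c),  ω_r=0, ω_s=1
27(1−ω_c) = −87(0−ω_c)  ⇒  114ω_c = 27  ⇒  ω_c = 9/38
ω_c/ω_s = 9/38

9/38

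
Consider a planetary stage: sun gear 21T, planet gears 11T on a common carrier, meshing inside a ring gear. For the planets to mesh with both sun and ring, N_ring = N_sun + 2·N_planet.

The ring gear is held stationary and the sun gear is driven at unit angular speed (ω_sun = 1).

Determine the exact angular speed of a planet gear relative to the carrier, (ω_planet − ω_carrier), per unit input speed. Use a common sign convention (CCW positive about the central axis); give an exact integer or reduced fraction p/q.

N_ring = 21 + 2·11 = 43
21(ω_s−ω_c) = −43(ω_r−ω_c),  ω_r=0, ω_s=1
21(1−ω_c) = −43(0−ω_c)  ⇒  64ω_c = 21  ⇒  ω_c = 21/64
sun–planet: 21·(1−21/64) = −11·(ω_p−ω_c)  ⇒  ω_p−ω_c = −(21/11)·(43/64) = -903/704

-903/704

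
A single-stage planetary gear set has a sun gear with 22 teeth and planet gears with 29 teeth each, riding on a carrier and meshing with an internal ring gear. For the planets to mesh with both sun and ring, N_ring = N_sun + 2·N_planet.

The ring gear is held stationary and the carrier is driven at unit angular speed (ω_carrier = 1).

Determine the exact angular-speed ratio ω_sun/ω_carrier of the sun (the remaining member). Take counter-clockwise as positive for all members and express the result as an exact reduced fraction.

51/11

N_ring = 22 + 2·29 = 80
22(ω_s−ω_c) = −80(ω_r−ω_c),  ω_r=0, ω_c=1
ω_s = 1 − (80/22)(0−1) = 51/11
ω_s/ω_c = 51/11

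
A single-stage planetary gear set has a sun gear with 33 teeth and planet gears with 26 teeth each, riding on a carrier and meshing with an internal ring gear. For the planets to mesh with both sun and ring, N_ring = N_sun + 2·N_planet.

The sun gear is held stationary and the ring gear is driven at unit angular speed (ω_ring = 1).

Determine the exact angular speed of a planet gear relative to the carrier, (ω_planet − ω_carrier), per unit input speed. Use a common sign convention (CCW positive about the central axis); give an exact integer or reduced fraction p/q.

2805/3068

N_ring = 33 + 2·26 = 85
33(ω_s−ω_c) = −85(ω_r−ω_c),  ω_s=0, ω_r=1
33(0−ω_c) = −85(1−ω_c)  ⇒  118ω_c = 85  ⇒  ω_c = 85/118
sun–planet: 33·(0−85/118) = −26·(ω_p−ω_c)  ⇒  ω_p−ω_c = −(33/26)·(-85/118) = 2805/3068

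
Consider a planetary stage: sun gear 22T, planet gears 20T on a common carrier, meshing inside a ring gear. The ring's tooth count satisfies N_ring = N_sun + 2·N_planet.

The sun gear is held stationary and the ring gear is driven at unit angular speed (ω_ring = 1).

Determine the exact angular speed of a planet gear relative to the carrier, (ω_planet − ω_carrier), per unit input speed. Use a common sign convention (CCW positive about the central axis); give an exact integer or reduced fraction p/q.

N_ring = 22 + 2·20 = 62
22(ω_s−ω_c) = −62(ω_r−ω_c),  ω_s=0, ω_r=1
22(0−ω_c) = −62(1−ω_c)  ⇒  84ω_c = 62  ⇒  ω_c = 31/42
sun–planet: 22·(0−31/42) = −20·(ω_p−ω_c)  ⇒  ω_p−ω_c = −(22/20)·(-31/42) = 341/420

341/420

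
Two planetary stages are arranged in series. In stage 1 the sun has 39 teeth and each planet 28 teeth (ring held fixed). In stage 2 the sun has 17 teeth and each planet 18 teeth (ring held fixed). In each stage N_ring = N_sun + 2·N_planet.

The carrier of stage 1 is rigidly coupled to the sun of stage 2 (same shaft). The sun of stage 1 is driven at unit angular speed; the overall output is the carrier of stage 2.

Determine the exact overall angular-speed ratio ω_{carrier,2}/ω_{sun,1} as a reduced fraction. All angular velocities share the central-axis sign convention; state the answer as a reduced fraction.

Stage 1: N_ring = 39 + 2·28 = 95
Stage 1: 39(ω_s−ω_c) = −95(ω_r−ω_c),  ω_r=0, ω_s=1
Stage 1: 39(1−ω_c) = −95(0−ω_c)  ⇒  134ω_c = 39  ⇒  ω_c = 39/134
  ⇒ ω_c¹/ω_s¹ = 39/134
Stage 2: N_ring = 17 + 2·18 = 53
Stage 2: 17(ω_s−ω_c) = −53(ω_r−ω_c),  ω_r=0, ω_s=1
Stage 2: 17(1−ω_c) = −53(0−ω_c)  ⇒  70ω_c = 17  ⇒  ω_c = 17/70
  ⇒ ω_c²/ω_s² = 17/70
Coupling ω_s² = ω_c¹ ⇒ overall = 39/134 × 17/70 = 663/9380

663/9380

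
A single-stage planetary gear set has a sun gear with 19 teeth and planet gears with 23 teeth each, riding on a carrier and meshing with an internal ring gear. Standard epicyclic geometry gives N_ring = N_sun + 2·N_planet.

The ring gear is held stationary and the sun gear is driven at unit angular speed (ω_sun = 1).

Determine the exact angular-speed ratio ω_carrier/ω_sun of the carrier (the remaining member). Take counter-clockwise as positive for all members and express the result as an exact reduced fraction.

19/84

N_ring = 19 + 2·23 = 65
19(ω_s−ω_c) = −65(ω_r−ω_c),  ω_r=0, ω_s=1
19(1−ω_c) = −65(0−ω_c)  ⇒  84ω_c = 19  ⇒  ω_c = 19/84
ω_c/ω_s = 19/84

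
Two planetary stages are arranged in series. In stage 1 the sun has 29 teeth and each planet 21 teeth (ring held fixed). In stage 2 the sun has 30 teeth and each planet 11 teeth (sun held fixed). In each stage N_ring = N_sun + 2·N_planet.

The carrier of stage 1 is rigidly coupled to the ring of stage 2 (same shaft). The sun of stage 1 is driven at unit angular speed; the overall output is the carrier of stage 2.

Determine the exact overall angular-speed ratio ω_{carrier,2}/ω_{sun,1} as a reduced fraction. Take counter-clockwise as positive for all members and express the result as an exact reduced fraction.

377/2050

Stage 1: N_ring = 29 + 2·21 = 71
Stage 1: 29(ω_s−ω_c) = −71(ω_r−ω_c),  ω_r=0, ω_s=1
Stage 1: 29(1−ω_c) = −71(0−ω_c)  ⇒  100ω_c = 29  ⇒  ω_c = 29/100
  ⇒ ω_c¹/ω_s¹ = 29/100
Stage 2: N_ring = 30 + 2·11 = 52
Stage 2: 30(ω_s−ω_c) = −52(ω_r−ω_c),  ω_s=0, ω_r=1
Stage 2: 30(0−ω_c) = −52(1−ω_c)  ⇒  82ω_c = 52  ⇒  ω_c = 26/41
  ⇒ ω_c²/ω_r² = 26/41
Coupling ω_r² = ω_c¹ ⇒ overall = 29/100 × 26/41 = 377/2050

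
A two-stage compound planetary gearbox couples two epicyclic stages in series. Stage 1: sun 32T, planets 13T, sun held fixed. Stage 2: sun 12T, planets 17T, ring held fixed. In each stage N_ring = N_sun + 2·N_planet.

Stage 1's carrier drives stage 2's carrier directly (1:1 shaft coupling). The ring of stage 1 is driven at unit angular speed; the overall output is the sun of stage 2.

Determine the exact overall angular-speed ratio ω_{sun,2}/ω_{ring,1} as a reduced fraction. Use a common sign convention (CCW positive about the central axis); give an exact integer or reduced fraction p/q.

Stage 1: N_ring = 32 + 2·13 = 58
Stage 1: 32(ω_s−ω_c) = −58(ω_r−ω_c),  ω_s=0, ω_r=1
Stage 1: 32(0−ω_c) = −58(1−ω_c)  ⇒  90ω_c = 58  ⇒  ω_c = 29/45
  ⇒ ω_c¹/ω_r¹ = 29/45
Stage 2: N_ring = 12 + 2·17 = 46
Stage 2: 12(ω_s−ω_c) = −46(ω_r−ω_c),  ω_r=0, ω_c=1
Stage 2: ω_s = 1 − (46/12)(0−1) = 29/6
  ⇒ ω_s²/ω_c² = 29/6
Coupling ω_c² = ω_c¹ ⇒ overall = 29/45 × 29/6 = 841/270

841/270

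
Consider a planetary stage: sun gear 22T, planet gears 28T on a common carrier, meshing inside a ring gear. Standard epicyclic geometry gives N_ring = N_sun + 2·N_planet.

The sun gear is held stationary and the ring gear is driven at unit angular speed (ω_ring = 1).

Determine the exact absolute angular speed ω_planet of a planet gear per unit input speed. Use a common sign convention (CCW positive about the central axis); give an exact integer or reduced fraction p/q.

39/28

N_ring = 22 + 2·28 = 78
22(ω_s−ω_c) = −78(ω_r−ω_c),  ω_s=0, ω_r=1
22(0−ω_c) = −78(1−ω_c)  ⇒  100ω_c = 78  ⇒  ω_c = 39/50
sun–planet: 22·(0−39/50) = −28·(ω_p−ω_c)  ⇒  ω_p−ω_c = −(22/28)·(-39/50) = 429/700
ω_p = 39/50 + 429/700 = 39/28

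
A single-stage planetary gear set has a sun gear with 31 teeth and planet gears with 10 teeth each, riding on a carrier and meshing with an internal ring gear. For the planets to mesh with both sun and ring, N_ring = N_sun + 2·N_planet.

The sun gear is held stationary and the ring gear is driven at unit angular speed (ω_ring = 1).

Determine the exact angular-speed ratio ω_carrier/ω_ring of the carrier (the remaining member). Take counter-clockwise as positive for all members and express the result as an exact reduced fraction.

51/82

N_ring = 31 + 2·10 = 51
31(ω_s−ω_c) = −51(ω_r−ω_c),  ω_s=0, ω_r=1
31(0−ω_c) = −51(1−ω_c)  ⇒  82ω_c = 51  ⇒  ω_c = 51/82
ω_c/ω_r = 51/82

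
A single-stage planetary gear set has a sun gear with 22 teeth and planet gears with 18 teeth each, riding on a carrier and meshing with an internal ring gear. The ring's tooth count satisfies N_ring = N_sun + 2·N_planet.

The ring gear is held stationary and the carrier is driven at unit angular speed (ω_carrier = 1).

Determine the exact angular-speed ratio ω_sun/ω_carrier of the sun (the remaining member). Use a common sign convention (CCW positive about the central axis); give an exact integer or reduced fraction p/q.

40/11

N_ring = 22 + 2·18 = 58
22(ω_s−ω_c) = −58(ω_r−ω_c),  ω_r=0, ω_c=1
ω_s = 1 − (58/22)(0−1) = 40/11
ω_s/ω_c = 40/11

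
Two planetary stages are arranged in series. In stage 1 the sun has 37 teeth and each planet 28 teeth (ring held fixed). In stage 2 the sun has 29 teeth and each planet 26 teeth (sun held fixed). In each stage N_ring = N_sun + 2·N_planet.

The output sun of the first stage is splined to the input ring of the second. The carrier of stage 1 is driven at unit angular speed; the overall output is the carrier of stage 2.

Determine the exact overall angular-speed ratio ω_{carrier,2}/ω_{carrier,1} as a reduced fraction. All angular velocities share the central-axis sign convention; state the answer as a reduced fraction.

1053/407

Stage 1: N_ring = 37 + 2·28 = 93
Stage 1: 37(ω_s−ω_c) = −93(ω_r−ω_c),  ω_r=0, ω_c=1
Stage 1: ω_s = 1 − (93/37)(0−1) = 130/37
  ⇒ ω_s¹/ω_c¹ = 130/37
Stage 2: N_ring = 29 + 2·26 = 81
Stage 2: 29(ω_s−ω_c) = −81(ω_r−ω_c),  ω_s=0, ω_r=1
Stage 2: 29(0−ω_c) = −81(1−ω_c)  ⇒  110ω_c = 81  ⇒  ω_c = 81/110
  ⇒ ω_c²/ω_r² = 81/110
Coupling ω_r² = ω_s¹ ⇒ overall = 130/37 × 81/110 = 1053/407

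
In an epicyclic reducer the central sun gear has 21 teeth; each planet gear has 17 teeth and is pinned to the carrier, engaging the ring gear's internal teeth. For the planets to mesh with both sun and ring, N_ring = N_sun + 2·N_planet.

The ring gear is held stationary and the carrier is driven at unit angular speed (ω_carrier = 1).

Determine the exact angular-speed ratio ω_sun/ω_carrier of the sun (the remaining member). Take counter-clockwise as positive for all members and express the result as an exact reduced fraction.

76/21

N_ring = 21 + 2·17 = 55
21(ω_s−ω_c) = −55(ω_r−ω_c),  ω_r=0, ω_c=1
ω_s = 1 − (55/21)(0−1) = 76/21
ω_s/ω_c = 76/21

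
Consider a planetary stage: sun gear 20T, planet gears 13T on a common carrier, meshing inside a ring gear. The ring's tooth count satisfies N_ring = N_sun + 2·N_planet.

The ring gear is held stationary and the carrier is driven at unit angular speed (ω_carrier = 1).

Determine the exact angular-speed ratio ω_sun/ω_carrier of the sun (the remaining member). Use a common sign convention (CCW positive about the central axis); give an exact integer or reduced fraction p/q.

N_ring = 20 + 2·13 = 46
20(ω_s−ω_c) = −46(ω_r−ω_c),  ω_r=0, ω_c=1
ω_s = 1 − (46/20)(0−1) = 33/10
ω_s/ω_c = 33/10

33/10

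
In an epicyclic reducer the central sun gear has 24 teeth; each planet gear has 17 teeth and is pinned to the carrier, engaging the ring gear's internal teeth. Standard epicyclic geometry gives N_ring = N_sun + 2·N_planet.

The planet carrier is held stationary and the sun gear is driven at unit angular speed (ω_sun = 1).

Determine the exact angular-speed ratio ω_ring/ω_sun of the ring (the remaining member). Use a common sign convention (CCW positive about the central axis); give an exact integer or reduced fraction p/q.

-12/29

N_ring = 24 + 2·17 = 58
24(ω_s−ω_c) = −58(ω_r−ω_c),  ω_c=0, ω_s=1
ω_r = 0 − (24/58)(1−0) = -12/29
ω_r/ω_s = -12/29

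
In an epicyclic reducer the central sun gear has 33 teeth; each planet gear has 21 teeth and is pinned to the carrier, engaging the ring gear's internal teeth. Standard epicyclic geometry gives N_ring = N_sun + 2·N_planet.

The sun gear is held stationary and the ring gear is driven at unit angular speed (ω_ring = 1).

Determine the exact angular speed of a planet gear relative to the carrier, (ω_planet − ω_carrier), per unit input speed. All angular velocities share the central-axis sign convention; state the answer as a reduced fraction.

N_ring = 33 + 2·21 = 75
33(ω_s−ω_c) = −75(ω_r−ω_c),  ω_s=0, ω_r=1
33(0−ω_c) = −75(1−ω_c)  ⇒  108ω_c = 75  ⇒  ω_c = 25/36
sun–planet: 33·(0−25/36) = −21·(ω_p−ω_c)  ⇒  ω_p−ω_c = −(33/21)·(-25/36) = 275/252

275/252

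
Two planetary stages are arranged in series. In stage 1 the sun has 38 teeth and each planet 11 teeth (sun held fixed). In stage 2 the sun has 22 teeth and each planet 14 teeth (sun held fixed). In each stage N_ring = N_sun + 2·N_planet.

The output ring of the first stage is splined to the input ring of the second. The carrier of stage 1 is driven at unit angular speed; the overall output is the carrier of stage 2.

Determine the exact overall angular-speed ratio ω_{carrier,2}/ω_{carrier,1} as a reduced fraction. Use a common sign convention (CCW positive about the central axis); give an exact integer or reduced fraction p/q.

245/216

Stage 1: N_ring = 38 + 2·11 = 60
Stage 1: 38(ω_s−ω_c) = −60(ω_r−ω_c),  ω_s=0, ω_c=1
Stage 1: ω_r = 1 − (38/60)(0−1) = 49/30
  ⇒ ω_r¹/ω_c¹ = 49/30
Stage 2: N_ring = 22 + 2·14 = 50
Stage 2: 22(ω_s−ω_c) = −50(ω_r−ω_c),  ω_s=0, ω_r=1
Stage 2: 22(0−ω_c) = −50(1−ω_c)  ⇒  72ω_c = 50  ⇒  ω_c = 25/36
  ⇒ ω_c²/ω_r² = 25/36
Coupling ω_r² = ω_r¹ ⇒ overall = 49/30 × 25/36 = 245/216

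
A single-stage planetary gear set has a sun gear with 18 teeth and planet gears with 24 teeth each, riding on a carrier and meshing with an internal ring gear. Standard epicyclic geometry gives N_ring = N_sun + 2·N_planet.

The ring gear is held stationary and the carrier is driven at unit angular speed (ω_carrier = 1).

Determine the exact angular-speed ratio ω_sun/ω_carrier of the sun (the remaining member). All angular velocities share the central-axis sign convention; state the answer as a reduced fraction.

14/3

N_ring = 18 + 2·24 = 66
18(ω_s−ω_c) = −66(ω_r−ω_c),  ω_r=0, ω_c=1
ω_s = 1 − (66/18)(0−1) = 14/3
ω_s/ω_c = 14/3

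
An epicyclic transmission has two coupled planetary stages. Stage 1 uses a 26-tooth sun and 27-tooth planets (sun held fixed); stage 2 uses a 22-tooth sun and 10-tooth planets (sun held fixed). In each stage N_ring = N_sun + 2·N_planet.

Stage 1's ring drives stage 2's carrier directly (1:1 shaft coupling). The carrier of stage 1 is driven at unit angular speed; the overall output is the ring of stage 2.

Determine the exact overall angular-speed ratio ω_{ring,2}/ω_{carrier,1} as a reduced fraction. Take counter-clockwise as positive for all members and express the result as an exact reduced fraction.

212/105

Stage 1: N_ring = 26 + 2·27 = 80
Stage 1: 26(ω_s−ω_c) = −80(ω_r−ω_c),  ω_s=0, ω_c=1
Stage 1: ω_r = 1 − (26/80)(0−1) = 53/40
  ⇒ ω_r¹/ω_c¹ = 53/40
Stage 2: N_ring = 22 + 2·10 = 42
Stage 2: 22(ω_s−ω_c) = −42(ω_r−ω_c),  ω_s=0, ω_c=1
Stage 2: ω_r = 1 − (22/42)(0−1) = 32/21
  ⇒ ω_r²/ω_c² = 32/21
Coupling ω_c² = ω_r¹ ⇒ overall = 53/40 × 32/21 = 212/105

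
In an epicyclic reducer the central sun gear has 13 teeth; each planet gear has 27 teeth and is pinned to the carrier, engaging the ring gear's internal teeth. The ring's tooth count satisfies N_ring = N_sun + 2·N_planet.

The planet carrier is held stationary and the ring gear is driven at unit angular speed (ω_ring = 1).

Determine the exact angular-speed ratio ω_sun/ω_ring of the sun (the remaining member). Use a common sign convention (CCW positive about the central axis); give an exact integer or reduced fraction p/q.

N_ring = 13 + 2·27 = 67
13(ω_s−ω_c) = −67(ω_r−ω_c),  ω_c=0, ω_r=1
ω_s = 0 − (67/13)(1−0) = -67/13
ω_s/ω_r = -67/13

-67/13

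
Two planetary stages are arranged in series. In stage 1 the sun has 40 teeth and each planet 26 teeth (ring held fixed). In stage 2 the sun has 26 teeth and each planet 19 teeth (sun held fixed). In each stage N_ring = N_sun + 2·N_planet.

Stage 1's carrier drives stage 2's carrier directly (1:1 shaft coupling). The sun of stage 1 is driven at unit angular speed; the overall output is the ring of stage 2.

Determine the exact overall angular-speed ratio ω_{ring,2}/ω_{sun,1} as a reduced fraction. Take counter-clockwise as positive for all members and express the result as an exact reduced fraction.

75/176

Stage 1: N_ring = 40 + 2·26 = 92
Stage 1: 40(ω_s−ω_c) = −92(ω_r−ω_c),  ω_r=0, ω_s=1
Stage 1: 40(1−ω_c) = −92(0−ω_c)  ⇒  132ω_c = 40  ⇒  ω_c = 10/33
  ⇒ ω_c¹/ω_s¹ = 10/33
Stage 2: N_ring = 26 + 2·19 = 64
Stage 2: 26(ω_s−ω_c) = −64(ω_r−ω_c),  ω_s=0, ω_c=1
Stage 2: ω_r = 1 − (26/64)(0−1) = 45/32
  ⇒ ω_r²/ω_c² = 45/32
Coupling ω_c² = ω_c¹ ⇒ overall = 10/33 × 45/32 = 75/176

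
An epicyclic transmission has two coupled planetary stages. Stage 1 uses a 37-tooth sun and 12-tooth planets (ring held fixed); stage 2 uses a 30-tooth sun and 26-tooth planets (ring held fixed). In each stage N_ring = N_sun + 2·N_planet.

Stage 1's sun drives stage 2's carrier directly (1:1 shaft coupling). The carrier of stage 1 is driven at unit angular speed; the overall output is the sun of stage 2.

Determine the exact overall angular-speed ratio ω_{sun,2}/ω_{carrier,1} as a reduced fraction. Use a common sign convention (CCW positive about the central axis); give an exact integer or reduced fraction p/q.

5488/555

Stage 1: N_ring = 37 + 2·12 = 61
Stage 1: 37(ω_s−ω_c) = −61(ω_r−ω_c),  ω_r=0, ω_c=1
Stage 1: ω_s = 1 − (61/37)(0−1) = 98/37
  ⇒ ω_s¹/ω_c¹ = 98/37
Stage 2: N_ring = 30 + 2·26 = 82
Stage 2: 30(ω_s−ω_c) = −82(ω_r−ω_c),  ω_r=0, ω_c=1
Stage 2: ω_s = 1 − (82/30)(0−1) = 56/15
  ⇒ ω_s²/ω_c² = 56/15
Coupling ω_c² = ω_s¹ ⇒ overall = 98/37 × 56/15 = 5488/555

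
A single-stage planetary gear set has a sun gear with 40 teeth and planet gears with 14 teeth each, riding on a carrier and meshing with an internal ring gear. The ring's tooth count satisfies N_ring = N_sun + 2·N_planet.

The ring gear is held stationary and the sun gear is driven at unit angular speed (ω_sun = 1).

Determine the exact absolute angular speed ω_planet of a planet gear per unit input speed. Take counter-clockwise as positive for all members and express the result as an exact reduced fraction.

N_ring = 40 + 2·14 = 68
40(ω_s−ω_c) = −68(ω_r−ω_c),  ω_r=0, ω_s=1
40(1−ω_c) = −68(0−ω_c)  ⇒  108ω_c = 40  ⇒  ω_c = 10/27
sun–planet: 40·(1−10/27) = −14·(ω_p−ω_c)  ⇒  ω_p−ω_c = −(40/14)·(17/27) = -340/189
ω_p = 10/27 − 340/189 = -10/7

-10/7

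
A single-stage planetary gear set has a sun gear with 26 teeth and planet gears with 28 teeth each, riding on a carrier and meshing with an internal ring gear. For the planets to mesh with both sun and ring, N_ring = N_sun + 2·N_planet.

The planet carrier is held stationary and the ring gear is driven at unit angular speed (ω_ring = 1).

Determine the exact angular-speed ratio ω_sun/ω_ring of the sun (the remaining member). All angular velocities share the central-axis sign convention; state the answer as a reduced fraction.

N_ring = 26 + 2·28 = 82
26(ω_s−ω_c) = −82(ω_r−ω_c),  ω_c=0, ω_r=1
ω_s = 0 − (82/26)(1−0) = -41/13
ω_s/ω_r = -41/13

-41/13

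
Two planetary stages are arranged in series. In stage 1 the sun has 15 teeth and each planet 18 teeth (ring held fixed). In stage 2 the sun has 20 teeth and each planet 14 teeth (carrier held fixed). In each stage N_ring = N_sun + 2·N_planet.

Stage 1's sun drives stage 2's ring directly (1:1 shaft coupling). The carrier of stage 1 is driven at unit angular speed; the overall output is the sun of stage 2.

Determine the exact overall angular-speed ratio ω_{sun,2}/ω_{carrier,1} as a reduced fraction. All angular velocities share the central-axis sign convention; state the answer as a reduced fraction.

Stage 1: N_ring = 15 + 2·18 = 51
Stage 1: 15(ω_s−ω_c) = −51(ω_r−ω_c),  ω_r=0, ω_c=1
Stage 1: ω_s = 1 − (51/15)(0−1) = 22/5
  ⇒ ω_s¹/ω_c¹ = 22/5
Stage 2: N_ring = 20 + 2·14 = 48
Stage 2: 20(ω_s−ω_c) = −48(ω_r−ω_c),  ω_c=0, ω_r=1
Stage 2: ω_s = 0 − (48/20)(1−0) = -12/5
  ⇒ ω_s²/ω_r² = -12/5
Coupling ω_r² = ω_s¹ ⇒ overall = 22/5 × -12/5 = -264/25

-264/25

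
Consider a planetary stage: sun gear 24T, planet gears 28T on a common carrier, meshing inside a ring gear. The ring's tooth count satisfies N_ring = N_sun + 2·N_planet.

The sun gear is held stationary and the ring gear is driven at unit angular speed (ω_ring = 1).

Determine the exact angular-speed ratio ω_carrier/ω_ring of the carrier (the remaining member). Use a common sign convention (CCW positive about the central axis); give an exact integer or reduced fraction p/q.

N_ring = 24 + 2·28 = 80
24(ω_s−ω_c) = −80(ω_r−ω_c),  ω_s=0, ω_r=1
24(0−ω_c) = −80(1−ω_c)  ⇒  104ω_c = 80  ⇒  ω_c = 10/13
ω_c/ω_r = 10/13

10/13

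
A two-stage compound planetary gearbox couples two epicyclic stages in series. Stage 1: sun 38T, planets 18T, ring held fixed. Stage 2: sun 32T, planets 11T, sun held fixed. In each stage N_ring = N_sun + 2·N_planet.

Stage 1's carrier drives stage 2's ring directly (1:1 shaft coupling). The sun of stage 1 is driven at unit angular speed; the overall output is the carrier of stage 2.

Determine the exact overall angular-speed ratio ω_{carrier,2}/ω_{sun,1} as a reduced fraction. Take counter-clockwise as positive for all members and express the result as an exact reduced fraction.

513/2408

Stage 1: N_ring = 38 + 2·18 = 74
Stage 1: 38(ω_s−ω_c) = −74(ω_r−ω_c),  ω_r=0, ω_s=1
Stage 1: 38(1−ω_c) = −74(0−ω_c)  ⇒  112ω_c = 38  ⇒  ω_c = 19/56
  ⇒ ω_c¹/ω_s¹ = 19/56
Stage 2: N_ring = 32 + 2·11 = 54
Stage 2: 32(ω_s−ω_c) = −54(ω_r−ω_c),  ω_s=0, ω_r=1
Stage 2: 32(0−ω_c) = −54(1−ω_c)  ⇒  86ω_c = 54  ⇒  ω_c = 27/43
  ⇒ ω_c²/ω_r² = 27/43
Coupling ω_r² = ω_c¹ ⇒ overall = 19/56 × 27/43 = 513/2408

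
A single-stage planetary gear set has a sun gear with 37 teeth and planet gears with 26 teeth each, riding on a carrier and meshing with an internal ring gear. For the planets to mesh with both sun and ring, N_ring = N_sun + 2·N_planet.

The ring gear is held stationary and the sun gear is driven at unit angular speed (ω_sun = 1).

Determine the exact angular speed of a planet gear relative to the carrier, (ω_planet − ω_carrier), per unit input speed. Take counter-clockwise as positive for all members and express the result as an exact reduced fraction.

N_ring = 37 + 2·26 = 89
37(ω_s−ω_c) = −89(ω_r−ω_c),  ω_r=0, ω_s=1
37(1−ω_c) = −89(0−ω_c)  ⇒  126ω_c = 37  ⇒  ω_c = 37/126
sun–planet: 37·(1−37/126) = −26·(ω_p−ω_c)  ⇒  ω_p−ω_c = −(37/26)·(89/126) = -3293/3276

-3293/3276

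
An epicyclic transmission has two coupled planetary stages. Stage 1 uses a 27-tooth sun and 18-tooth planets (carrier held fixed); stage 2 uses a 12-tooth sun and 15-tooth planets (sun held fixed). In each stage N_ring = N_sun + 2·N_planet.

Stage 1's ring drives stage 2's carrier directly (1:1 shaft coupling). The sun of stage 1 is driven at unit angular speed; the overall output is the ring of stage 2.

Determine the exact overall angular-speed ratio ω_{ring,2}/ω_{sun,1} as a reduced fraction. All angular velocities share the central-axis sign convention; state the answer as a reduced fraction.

Stage 1: N_ring = 27 + 2·18 = 63
Stage 1: 27(ω_s−ω_c) = −63(ω_r−ω_c),  ω_c=0, ω_s=1
Stage 1: ω_r = 0 − (27/63)(1−0) = -3/7
  ⇒ ω_r¹/ω_s¹ = -3/7
Stage 2: N_ring = 12 + 2·15 = 42
Stage 2: 12(ω_s−ω_c) = −42(ω_r−ω_c),  ω_s=0, ω_c=1
Stage 2: ω_r = 1 − (12/42)(0−1) = 9/7
  ⇒ ω_r²/ω_c² = 9/7
Coupling ω_c² = ω_r¹ ⇒ overall = -3/7 × 9/7 = -27/49

-27/49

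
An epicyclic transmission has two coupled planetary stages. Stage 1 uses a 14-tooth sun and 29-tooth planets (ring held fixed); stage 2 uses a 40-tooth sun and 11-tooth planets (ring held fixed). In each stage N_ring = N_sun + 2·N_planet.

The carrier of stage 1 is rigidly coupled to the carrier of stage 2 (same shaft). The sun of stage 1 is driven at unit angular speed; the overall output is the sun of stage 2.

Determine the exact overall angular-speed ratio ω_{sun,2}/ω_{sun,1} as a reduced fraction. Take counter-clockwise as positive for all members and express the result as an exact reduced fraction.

Stage 1: N_ring = 14 + 2·29 = 72
Stage 1: 14(ω_s−ω_c) = −72(ω_r−ω_c),  ω_r=0, ω_s=1
Stage 1: 14(1−ω_c) = −72(0−ω_c)  ⇒  86ω_c = 14  ⇒  ω_c = 7/43
  ⇒ ω_c¹/ω_s¹ = 7/43
Stage 2: N_ring = 40 + 2·11 = 62
Stage 2: 40(ω_s−ω_c) = −62(ω_r−ω_c),  ω_r=0, ω_c=1
Stage 2: ω_s = 1 − (62/40)(0−1) = 51/20
  ⇒ ω_s²/ω_c² = 51/20
Coupling ω_c² = ω_c¹ ⇒ overall = 7/43 × 51/20 = 357/860

357/860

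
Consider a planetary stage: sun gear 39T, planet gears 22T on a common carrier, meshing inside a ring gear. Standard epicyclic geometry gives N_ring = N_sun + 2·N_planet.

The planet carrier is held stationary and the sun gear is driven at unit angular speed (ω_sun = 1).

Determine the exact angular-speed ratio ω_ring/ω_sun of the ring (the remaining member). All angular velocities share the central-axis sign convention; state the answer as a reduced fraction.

-39/83

N_ring = 39 + 2·22 = 83
39(ω_s−ω_c) = −83(ω_r−ω_c),  ω_c=0, ω_s=1
ω_r = 0 − (39/83)(1−0) = -39/83
ω_r/ω_s = -39/83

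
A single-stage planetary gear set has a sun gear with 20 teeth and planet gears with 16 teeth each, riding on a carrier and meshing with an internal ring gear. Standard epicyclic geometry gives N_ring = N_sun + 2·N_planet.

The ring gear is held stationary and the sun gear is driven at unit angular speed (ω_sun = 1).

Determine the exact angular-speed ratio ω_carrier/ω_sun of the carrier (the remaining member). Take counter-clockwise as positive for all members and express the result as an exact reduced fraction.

5/18

N_ring = 20 + 2·16 = 52
20(ω_s−ω_c) = −52(ω_r−ω_c),  ω_r=0, ω_s=1
20(1−ω_c) = −52(0−ω_c)  ⇒  72ω_c = 20  ⇒  ω_c = 5/18
ω_c/ω_s = 5/18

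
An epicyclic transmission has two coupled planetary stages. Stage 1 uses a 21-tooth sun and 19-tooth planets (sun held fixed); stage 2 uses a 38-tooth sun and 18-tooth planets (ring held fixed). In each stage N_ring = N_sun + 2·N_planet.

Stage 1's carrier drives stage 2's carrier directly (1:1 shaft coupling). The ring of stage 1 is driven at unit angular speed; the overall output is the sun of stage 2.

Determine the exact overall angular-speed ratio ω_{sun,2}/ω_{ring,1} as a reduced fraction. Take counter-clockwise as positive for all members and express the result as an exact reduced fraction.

Stage 1: N_ring = 21 + 2·19 = 59
Stage 1: 21(ω_s−ω_c) = −59(ω_r−ω_c),  ω_s=0, ω_r=1
Stage 1: 21(0−ω_c) = −59(1−ω_c)  ⇒  80ω_c = 59  ⇒  ω_c = 59/80
  ⇒ ω_c¹/ω_r¹ = 59/80
Stage 2: N_ring = 38 + 2·18 = 74
Stage 2: 38(ω_s−ω_c) = −74(ω_r−ω_c),  ω_r=0, ω_c=1
Stage 2: ω_s = 1 − (74/38)(0−1) = 56/19
  ⇒ ω_s²/ω_c² = 56/19
Coupling ω_c² = ω_c¹ ⇒ overall = 59/80 × 56/19 = 413/190

413/190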